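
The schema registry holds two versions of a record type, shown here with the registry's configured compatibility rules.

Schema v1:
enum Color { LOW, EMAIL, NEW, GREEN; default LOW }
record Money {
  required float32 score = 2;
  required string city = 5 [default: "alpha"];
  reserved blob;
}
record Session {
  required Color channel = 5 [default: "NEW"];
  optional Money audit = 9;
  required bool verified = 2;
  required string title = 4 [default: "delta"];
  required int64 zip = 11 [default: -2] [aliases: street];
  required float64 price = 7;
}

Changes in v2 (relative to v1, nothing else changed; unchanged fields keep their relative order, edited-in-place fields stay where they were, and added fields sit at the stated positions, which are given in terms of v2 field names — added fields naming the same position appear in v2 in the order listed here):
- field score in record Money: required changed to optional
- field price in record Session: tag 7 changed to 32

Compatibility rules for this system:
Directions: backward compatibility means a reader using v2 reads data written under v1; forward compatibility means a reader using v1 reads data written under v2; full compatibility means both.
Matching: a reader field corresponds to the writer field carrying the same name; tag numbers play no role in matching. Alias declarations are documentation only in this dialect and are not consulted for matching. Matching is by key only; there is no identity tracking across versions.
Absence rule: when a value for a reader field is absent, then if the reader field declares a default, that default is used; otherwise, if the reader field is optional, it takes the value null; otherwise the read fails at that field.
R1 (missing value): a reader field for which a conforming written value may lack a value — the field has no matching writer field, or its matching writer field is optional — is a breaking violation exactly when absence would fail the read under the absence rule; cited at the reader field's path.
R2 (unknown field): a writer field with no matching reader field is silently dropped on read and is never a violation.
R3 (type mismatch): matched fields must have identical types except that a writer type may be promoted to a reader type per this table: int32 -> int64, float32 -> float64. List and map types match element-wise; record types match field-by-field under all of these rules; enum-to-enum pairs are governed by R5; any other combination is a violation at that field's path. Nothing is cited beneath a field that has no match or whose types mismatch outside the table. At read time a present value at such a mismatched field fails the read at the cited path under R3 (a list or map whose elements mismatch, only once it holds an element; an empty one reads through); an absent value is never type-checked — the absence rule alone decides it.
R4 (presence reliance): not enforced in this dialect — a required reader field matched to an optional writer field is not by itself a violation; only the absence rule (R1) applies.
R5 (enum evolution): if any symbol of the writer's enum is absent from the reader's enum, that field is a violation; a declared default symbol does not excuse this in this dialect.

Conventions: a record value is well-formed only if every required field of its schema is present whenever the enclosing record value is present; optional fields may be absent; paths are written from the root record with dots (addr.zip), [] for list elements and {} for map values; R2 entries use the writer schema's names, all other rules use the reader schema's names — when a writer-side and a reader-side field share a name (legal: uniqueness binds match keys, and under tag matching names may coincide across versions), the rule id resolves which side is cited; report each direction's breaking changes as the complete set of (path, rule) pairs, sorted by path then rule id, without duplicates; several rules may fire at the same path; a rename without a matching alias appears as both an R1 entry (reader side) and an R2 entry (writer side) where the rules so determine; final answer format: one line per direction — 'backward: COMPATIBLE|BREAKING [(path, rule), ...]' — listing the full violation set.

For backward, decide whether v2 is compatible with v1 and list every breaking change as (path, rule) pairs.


in Session below, arrows point writer -> reader
backward on Session — v2 reading data written by v1:
  channel: Color -> Color, writer required; from channel
  audit: Money -> Money, writer optional; from audit
  verified: bool -> bool, writer required; from verified
  title: string -> string, writer required; from title
  zip: int64 -> int64, writer required; from zip
  price: float64 -> float64, writer required; from price
  audit.score: float32 -> float32, writer required; from audit.score
  audit.city: string -> string, writer required; from audit.city
  nothing fires on Session: backward is COMPATIBLE
ruling out the remaining Session differences:
  field score in record Money: required changed to optional -> affects forward compatibility only, which is not asked
  field price in record Session: tag 7 changed to 32 -> fires no rule on Session, leaving the asked answer as it is

backward: COMPATIBLE []


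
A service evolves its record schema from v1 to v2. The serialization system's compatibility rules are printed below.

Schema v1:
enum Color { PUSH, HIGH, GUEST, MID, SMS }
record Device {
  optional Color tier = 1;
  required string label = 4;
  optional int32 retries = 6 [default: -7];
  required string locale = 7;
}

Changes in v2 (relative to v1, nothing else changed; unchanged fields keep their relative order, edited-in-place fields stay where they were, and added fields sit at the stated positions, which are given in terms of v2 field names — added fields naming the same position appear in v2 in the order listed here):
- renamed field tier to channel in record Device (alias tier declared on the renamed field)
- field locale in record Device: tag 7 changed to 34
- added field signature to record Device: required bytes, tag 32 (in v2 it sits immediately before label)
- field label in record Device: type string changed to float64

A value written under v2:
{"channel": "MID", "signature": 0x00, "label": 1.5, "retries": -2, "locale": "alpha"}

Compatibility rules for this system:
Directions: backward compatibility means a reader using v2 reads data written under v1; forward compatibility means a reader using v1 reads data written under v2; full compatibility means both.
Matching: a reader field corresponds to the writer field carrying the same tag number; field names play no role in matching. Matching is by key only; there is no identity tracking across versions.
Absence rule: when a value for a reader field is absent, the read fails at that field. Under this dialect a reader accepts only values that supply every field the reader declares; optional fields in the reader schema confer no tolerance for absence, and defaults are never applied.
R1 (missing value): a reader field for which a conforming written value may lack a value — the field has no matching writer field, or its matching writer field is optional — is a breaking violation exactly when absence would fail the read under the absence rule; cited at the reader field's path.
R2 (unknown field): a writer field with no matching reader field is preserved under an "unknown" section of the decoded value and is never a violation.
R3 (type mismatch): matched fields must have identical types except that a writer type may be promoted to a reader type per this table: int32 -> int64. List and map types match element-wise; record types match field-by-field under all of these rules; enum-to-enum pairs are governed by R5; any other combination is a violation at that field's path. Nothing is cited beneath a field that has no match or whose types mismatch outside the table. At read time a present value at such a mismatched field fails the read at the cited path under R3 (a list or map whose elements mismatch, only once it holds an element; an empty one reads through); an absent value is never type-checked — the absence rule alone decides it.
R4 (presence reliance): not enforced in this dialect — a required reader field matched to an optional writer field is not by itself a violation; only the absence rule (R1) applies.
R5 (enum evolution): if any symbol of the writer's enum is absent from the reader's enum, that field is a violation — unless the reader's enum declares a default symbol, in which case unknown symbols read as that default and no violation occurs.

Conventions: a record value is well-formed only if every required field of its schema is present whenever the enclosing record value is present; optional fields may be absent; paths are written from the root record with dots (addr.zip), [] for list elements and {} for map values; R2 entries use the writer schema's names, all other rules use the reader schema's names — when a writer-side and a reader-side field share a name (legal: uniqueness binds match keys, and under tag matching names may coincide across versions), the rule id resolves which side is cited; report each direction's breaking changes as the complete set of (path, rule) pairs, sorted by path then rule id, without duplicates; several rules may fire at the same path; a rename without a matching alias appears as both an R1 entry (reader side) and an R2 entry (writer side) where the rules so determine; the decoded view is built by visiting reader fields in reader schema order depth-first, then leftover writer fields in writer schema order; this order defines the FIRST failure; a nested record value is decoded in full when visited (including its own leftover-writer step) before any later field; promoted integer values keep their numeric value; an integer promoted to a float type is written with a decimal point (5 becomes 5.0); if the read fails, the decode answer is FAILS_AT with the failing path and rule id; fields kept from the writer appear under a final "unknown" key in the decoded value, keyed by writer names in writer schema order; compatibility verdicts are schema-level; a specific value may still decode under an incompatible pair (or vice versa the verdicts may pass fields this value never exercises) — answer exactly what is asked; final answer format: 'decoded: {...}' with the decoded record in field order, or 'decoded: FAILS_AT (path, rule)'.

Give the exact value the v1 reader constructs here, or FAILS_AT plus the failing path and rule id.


decoded: FAILS_AT (label, R3)

each type pair in Device: writer, then reader
decode (reader v1):
  tier := "MID" (from writer channel)
  read fails at label under R3
  => FAILS_AT (label, R3)
the other Device changes do not affect what is asked:
  renamed field tier to channel in record Device (alias tier declared on the renamed field) -> affects the rule determinations only; this particular Device value decodes identically
  field locale in record Device: tag 7 changed to 34 -> affects the rule determinations only; this particular Device value decodes identically
  added field signature to record Device: required bytes, tag 32 (in v2 it sits immediately before label) -> affects the rule determinations only; this particular Device value decodes identically


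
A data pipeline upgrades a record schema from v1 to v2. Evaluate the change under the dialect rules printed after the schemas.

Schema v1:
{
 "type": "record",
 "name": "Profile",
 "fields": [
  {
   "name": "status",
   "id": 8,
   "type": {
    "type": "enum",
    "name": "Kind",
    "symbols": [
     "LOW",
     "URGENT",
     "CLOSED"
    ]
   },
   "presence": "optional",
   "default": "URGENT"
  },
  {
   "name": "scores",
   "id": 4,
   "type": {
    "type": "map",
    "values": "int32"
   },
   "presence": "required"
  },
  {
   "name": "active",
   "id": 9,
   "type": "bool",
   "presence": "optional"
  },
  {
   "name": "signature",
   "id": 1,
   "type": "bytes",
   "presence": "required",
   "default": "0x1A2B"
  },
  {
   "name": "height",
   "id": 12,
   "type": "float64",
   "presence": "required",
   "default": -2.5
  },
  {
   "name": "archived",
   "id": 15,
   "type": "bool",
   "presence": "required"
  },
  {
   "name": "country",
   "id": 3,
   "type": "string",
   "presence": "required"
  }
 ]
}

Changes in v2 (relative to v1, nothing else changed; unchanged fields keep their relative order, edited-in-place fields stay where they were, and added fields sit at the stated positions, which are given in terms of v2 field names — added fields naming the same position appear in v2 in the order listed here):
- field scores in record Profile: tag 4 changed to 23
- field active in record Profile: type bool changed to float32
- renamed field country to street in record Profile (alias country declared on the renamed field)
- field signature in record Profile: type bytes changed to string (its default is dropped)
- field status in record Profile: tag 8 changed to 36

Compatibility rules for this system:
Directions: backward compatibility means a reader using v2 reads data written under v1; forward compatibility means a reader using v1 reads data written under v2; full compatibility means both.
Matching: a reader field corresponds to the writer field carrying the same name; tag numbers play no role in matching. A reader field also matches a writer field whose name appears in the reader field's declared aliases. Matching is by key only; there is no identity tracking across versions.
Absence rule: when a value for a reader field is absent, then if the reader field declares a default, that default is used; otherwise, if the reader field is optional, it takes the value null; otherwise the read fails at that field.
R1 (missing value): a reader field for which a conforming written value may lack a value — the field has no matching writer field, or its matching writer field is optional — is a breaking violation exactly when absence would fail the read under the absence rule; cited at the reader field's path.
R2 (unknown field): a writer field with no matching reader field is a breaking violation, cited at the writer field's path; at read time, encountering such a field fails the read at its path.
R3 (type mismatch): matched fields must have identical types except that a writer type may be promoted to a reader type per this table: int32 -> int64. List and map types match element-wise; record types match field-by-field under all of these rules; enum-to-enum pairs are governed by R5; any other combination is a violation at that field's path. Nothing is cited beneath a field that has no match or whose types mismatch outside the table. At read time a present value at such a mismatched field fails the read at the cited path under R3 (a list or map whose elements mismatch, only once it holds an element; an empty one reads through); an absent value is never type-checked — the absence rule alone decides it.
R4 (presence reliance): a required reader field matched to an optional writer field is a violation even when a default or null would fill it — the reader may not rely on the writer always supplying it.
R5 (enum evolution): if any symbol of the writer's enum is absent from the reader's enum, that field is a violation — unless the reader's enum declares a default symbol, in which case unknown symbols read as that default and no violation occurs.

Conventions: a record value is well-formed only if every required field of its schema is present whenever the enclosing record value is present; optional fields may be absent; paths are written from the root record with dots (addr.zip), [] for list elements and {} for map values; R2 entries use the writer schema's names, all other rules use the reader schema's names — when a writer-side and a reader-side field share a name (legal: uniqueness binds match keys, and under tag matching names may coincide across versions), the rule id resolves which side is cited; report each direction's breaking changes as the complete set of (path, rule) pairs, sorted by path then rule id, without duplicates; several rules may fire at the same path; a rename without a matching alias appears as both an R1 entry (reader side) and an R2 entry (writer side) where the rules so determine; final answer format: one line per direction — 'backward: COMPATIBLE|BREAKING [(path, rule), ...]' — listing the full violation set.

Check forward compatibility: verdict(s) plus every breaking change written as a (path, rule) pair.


each type pair in Profile: writer, then reader
forward on Profile — v1 reading data written by v2:
  writer optional, Kind -> Kind: reader status maps from writer status
  writer required, map<string, int32> -> map<string, int32>: reader scores maps from writer scores
  writer optional, float32 -> bool: reader active maps from writer active
  writer required, string -> bytes: reader signature maps from writer signature
  writer required, float64 -> float64: reader height maps from writer height
  writer required, bool -> bool: reader archived maps from writer archived
  country: no writer-side match
  street (writer side), unknown to reader
  breaking: (active, R3)
  breaking: (country, R1)
  breaking: (signature, R3)
  breaking: (street, R2)
  => forward: BREAKING (4)
ruling out the remaining Profile differences:
  field scores in record Profile: tag 4 changed to 23 -> triggers nothing under Profile's printed rules — same verdict
  field status in record Profile: tag 8 changed to 36 -> triggers nothing under Profile's printed rules — same verdict

forward: BREAKING [(active, R3), (country, R1), (signature, R3), (street, R2)]


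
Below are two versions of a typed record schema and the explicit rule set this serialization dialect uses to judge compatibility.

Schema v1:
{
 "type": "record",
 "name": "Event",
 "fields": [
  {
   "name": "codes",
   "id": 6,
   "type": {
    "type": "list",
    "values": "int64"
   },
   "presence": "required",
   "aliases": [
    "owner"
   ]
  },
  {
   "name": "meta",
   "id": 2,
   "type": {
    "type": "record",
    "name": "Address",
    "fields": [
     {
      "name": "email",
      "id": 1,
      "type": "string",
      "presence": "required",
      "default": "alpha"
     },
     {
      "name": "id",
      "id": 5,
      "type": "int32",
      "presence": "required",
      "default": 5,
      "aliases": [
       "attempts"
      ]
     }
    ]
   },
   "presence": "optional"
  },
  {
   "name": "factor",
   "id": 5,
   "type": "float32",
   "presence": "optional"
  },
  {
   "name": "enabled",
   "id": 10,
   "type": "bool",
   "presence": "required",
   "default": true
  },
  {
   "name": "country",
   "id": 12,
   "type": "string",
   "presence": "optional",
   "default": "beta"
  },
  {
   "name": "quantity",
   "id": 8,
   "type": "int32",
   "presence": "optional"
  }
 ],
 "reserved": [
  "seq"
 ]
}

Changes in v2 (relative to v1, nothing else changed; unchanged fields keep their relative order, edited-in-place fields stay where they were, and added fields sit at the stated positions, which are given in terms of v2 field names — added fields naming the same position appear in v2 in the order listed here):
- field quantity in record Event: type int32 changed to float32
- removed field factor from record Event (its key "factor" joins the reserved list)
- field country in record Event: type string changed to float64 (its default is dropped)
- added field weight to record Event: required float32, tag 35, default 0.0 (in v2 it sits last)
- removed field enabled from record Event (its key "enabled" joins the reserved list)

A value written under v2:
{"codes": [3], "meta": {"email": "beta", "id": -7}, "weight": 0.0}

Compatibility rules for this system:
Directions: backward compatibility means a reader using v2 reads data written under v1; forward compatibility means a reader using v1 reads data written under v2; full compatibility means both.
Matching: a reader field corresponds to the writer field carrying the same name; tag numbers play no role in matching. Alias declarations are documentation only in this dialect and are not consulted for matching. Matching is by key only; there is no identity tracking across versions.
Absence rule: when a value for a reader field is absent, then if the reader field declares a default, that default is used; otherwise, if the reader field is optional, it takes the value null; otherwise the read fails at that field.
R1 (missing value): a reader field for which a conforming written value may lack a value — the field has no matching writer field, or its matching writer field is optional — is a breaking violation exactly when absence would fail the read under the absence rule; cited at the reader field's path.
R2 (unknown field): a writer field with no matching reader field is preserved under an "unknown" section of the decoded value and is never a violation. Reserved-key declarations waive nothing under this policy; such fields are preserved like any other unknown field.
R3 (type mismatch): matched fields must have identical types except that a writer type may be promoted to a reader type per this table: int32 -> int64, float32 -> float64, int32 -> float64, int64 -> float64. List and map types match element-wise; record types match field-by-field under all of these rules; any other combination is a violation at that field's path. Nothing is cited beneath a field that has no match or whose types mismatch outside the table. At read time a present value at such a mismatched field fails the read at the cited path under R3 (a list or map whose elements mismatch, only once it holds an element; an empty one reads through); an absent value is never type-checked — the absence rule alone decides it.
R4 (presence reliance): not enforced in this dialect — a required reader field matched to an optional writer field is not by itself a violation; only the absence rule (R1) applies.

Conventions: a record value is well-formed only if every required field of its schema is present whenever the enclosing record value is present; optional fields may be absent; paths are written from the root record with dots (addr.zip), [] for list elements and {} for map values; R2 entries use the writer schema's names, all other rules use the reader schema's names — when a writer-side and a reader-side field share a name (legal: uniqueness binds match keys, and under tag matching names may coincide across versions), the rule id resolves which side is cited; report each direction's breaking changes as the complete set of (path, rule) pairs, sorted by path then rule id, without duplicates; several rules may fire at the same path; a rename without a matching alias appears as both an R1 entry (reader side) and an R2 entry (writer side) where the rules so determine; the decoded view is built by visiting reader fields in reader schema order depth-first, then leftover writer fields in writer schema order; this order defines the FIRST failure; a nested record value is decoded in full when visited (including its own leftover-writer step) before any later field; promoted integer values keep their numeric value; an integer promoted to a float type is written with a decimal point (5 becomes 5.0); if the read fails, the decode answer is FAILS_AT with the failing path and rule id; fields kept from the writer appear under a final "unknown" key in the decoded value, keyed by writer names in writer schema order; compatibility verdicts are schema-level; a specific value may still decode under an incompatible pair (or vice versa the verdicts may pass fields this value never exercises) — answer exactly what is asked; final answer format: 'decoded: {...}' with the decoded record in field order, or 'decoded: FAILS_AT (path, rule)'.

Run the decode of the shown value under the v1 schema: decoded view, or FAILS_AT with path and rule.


decoded: {"codes": [3], "meta": {"email": "beta", "id": -7}, "factor": null, "enabled": true, "country": "beta", "quantity": null, "unknown": {"weight": 0.0}}

in Event below, arrows point writer -> reader
decoding the Event value with the v1 reader:
  codes := [3]
  meta.email := "beta"
  meta.id := -7
  factor := null (absent, optional -> null)
  enabled := true (absent -> default)
  country := "beta" (absent -> default)
  quantity := null (absent, optional -> null)
  writer weight: kept under "unknown"
  => decoded: {"codes": [3], "meta": {"email": "beta", "id": -7}, "factor": null, "enabled": true, "country": "beta", "quantity": null, "unknown": {"weight": 0.0}}
checking off the Event differences that do not matter here:
  field quantity in record Event: type int32 changed to float32 -> schema-level compatibility only; this Event value's decode is unchanged
  removed field factor from record Event (its key "factor" joins the reserved list) -> triggers nothing under the printed rules; the Event answer is the same either way
  field country in record Event: type string changed to float64 (its default is dropped) -> schema-level compatibility only; this Event value's decode is unchanged
  removed field enabled from record Event (its key "enabled" joins the reserved list) -> triggers nothing under the printed rules; the Event answer is the same either way


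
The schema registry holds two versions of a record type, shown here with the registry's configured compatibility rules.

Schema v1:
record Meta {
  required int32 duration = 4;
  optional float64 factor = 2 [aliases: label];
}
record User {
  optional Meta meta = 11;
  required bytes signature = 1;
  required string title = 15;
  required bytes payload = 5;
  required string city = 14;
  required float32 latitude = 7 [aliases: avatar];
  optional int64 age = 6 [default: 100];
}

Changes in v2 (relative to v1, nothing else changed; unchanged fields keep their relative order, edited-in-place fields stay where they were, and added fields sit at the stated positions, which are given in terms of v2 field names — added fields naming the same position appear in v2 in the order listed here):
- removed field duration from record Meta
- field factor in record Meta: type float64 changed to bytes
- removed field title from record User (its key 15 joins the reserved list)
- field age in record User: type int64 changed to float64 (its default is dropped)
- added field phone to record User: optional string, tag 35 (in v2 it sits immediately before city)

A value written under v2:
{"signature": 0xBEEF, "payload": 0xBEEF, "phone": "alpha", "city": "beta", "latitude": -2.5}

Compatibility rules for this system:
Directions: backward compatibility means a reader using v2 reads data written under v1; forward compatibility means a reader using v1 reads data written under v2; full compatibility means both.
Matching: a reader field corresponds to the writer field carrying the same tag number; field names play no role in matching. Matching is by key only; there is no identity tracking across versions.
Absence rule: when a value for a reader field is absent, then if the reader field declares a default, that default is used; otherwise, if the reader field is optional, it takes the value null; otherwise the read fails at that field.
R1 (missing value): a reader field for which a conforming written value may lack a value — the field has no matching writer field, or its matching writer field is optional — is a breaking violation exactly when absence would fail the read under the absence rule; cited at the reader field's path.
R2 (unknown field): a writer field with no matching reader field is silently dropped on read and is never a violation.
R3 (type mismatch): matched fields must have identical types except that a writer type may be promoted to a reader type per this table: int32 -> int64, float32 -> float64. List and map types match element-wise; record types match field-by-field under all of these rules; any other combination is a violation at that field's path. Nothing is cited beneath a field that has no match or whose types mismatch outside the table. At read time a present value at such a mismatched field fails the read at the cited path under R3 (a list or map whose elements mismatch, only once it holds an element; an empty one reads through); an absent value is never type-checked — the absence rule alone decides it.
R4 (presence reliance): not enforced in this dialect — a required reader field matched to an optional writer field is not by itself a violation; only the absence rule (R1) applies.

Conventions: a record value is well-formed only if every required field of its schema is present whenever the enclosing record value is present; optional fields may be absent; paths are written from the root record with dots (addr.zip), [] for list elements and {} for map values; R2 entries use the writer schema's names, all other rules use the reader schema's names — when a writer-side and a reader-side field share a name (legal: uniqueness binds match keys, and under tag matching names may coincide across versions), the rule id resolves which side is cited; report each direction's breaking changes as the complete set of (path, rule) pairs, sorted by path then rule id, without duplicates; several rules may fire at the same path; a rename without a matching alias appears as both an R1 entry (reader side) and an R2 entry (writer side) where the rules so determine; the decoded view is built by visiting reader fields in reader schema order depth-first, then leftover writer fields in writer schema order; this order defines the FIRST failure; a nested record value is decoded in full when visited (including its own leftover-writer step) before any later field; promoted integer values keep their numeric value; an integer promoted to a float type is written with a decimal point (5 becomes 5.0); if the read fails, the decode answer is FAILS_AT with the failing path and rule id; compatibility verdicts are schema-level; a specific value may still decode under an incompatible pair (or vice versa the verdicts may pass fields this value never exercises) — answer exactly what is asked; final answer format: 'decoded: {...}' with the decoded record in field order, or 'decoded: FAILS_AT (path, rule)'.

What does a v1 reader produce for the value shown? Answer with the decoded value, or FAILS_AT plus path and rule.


in User below, arrows point writer -> reader
decoding the User value with the v1 reader:
  meta := null (absent, optional -> null)
  signature := 0xBEEF
  read fails at title under R1 (no fill)
  => FAILS_AT (title, R1)
checking off the User differences that do not matter here:
  removed field duration from record Meta -> shifts the User verdicts, not this decode
  field factor in record Meta: type float64 changed to bytes -> shifts the User verdicts, not this decode
  field age in record User: type int64 changed to float64 (its default is dropped) -> shifts the User verdicts, not this decode
  added field phone to record User: optional string, tag 35 (in v2 it sits immediately before city) -> fires no rule on User under this dialect and leaves the result unchanged

decoded: FAILS_AT (title, R1)


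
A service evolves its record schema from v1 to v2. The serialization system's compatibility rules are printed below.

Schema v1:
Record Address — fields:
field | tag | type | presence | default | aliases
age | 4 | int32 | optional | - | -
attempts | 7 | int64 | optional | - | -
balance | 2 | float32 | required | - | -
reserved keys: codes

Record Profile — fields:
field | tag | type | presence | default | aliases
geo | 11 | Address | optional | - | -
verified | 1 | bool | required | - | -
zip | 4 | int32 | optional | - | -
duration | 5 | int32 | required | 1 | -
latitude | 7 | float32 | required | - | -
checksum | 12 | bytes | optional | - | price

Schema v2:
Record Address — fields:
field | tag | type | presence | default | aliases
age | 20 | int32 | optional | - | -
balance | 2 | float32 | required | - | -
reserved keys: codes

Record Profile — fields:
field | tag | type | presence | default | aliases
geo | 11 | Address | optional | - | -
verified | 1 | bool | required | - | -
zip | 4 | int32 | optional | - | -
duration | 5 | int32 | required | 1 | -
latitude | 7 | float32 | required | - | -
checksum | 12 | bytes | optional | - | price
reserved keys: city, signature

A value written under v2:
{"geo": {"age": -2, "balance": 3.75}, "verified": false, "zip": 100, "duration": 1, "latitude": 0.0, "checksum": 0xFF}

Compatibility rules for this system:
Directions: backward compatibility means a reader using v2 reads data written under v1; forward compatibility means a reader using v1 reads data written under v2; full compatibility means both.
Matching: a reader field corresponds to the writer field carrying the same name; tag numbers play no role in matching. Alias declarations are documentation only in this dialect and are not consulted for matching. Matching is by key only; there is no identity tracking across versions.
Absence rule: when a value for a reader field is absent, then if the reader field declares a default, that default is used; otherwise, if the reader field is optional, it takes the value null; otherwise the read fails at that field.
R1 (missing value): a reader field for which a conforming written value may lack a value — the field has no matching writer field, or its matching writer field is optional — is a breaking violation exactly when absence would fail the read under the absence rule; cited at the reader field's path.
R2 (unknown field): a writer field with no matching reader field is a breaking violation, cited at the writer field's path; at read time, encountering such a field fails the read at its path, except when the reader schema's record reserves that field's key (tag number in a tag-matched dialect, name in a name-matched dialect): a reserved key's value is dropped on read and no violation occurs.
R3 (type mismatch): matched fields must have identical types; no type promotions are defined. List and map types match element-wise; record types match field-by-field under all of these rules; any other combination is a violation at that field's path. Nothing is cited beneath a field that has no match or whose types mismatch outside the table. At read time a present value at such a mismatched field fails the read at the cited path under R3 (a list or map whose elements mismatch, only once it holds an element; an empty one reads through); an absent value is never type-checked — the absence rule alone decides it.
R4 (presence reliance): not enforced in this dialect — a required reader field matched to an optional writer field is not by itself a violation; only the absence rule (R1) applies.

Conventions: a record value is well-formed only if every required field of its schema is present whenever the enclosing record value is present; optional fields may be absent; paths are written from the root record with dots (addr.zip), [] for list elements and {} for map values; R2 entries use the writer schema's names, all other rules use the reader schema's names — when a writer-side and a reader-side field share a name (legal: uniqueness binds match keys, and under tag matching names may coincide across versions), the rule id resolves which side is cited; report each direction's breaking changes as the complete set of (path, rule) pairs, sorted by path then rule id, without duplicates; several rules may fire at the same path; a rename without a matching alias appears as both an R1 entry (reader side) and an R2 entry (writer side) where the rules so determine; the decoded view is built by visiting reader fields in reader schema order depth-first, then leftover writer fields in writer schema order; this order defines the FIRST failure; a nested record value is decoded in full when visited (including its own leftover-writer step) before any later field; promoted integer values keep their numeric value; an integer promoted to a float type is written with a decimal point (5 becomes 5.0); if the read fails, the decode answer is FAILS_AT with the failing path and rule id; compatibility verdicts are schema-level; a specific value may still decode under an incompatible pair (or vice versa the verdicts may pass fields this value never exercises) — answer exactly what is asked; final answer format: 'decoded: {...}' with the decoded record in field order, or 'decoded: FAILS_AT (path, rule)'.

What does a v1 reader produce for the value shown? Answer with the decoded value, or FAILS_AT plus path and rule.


arrows below run writer -> reader for Profile
migrating the Profile value to v1:
  geo.age := -2
  geo.attempts := null (absent, optional -> null)
  geo.balance := 3.75
  verified := false
  zip := 100
  duration := 1
  latitude := 0.0
  checksum := 0xFF
  => decoded: {"geo": {"age": -2, "attempts": null, "balance": 3.75}, "verified": false, "zip": 100, "duration": 1, "latitude": 0.0, "checksum": 0xFF}
the other Profile changes do not affect what is asked:
  field age in record Address: tag 4 changed to 20 -> inert under this dialect — no rule fires on Profile and the result does not move
  removed field attempts from record Address -> changes Profile's schema-level verdicts only — the decode of this value is the same

decoded: {"geo": {"age": -2, "attempts": null, "balance": 3.75}, "verified": false, "zip": 100, "duration": 1, "latitude": 0.0, "checksum": 0xFF}


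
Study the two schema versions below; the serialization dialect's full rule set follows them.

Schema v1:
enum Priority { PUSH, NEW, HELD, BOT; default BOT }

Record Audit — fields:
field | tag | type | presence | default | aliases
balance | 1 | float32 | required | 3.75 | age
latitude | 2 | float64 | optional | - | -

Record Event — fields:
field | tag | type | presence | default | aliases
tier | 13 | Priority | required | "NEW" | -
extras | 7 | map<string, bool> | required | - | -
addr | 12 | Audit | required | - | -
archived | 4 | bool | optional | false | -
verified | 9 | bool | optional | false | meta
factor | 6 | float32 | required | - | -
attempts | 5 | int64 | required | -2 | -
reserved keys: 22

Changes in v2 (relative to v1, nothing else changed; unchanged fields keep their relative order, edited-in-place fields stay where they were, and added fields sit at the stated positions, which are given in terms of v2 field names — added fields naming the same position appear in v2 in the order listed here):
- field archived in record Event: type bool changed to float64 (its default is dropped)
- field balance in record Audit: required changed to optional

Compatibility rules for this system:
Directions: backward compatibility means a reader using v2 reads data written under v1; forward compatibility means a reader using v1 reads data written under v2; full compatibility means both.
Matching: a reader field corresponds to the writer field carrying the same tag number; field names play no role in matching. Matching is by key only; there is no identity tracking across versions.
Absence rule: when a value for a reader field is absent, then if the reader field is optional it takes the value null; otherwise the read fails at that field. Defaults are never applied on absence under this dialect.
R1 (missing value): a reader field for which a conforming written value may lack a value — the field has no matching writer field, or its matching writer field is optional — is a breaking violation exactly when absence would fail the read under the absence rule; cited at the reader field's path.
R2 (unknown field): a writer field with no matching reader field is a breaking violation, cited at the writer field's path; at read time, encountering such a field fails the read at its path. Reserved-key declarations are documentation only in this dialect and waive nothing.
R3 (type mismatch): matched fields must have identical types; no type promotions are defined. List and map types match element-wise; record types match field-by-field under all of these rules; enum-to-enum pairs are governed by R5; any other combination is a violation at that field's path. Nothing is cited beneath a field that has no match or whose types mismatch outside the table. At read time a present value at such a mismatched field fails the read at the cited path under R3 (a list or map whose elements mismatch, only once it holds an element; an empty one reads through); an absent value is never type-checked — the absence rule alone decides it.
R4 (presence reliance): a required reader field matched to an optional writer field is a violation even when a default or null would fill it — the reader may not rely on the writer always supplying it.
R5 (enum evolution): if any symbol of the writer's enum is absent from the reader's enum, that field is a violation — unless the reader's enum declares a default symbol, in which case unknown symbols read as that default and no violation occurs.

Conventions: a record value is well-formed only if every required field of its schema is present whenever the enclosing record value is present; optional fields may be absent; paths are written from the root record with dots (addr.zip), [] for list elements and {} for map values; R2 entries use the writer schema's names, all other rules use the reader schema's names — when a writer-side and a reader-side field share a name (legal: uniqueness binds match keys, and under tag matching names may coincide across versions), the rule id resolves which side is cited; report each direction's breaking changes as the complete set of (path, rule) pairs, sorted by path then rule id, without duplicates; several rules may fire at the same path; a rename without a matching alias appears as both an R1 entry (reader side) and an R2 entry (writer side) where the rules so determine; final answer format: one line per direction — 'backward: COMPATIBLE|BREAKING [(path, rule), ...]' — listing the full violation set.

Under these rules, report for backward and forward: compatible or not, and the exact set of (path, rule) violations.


arrows below run writer -> reader for Event
backward for Event (reader v2, writer v1):
  Priority -> Priority, writer required: tier aligns to tier
  map<string, bool> -> map<string, bool>, writer required: extras aligns to extras
  Audit -> Audit, writer required: addr aligns to addr
  bool -> float64, writer optional: archived aligns to archived
  bool -> bool, writer optional: verified aligns to verified
  float32 -> float32, writer required: factor aligns to factor
  int64 -> int64, writer required: attempts aligns to attempts
  float32 -> float32, writer required: addr.balance aligns to addr.balance
  float64 -> float64, writer optional: addr.latitude aligns to addr.latitude
  R3 fires at archived
  backward on Event therefore BREAKING (1)
forward for Event (reader v1, writer v2):
  Priority -> Priority, writer required: tier aligns to tier
  map<string, bool> -> map<string, bool>, writer required: extras aligns to extras
  Audit -> Audit, writer required: addr aligns to addr
  float64 -> bool, writer optional: archived aligns to archived
  bool -> bool, writer optional: verified aligns to verified
  float32 -> float32, writer required: factor aligns to factor
  int64 -> int64, writer required: attempts aligns to attempts
  float32 -> float32, writer optional: addr.balance aligns to addr.balance
  float64 -> float64, writer optional: addr.latitude aligns to addr.latitude
  R1 fires at addr.balance
  R4 fires at addr.balance
  R3 fires at archived
  forward on Event therefore BREAKING (3)

backward: BREAKING [(archived, R3)]; forward: BREAKING [(addr.balance, R1), (addr.balance, R4), (archived, R3)]
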